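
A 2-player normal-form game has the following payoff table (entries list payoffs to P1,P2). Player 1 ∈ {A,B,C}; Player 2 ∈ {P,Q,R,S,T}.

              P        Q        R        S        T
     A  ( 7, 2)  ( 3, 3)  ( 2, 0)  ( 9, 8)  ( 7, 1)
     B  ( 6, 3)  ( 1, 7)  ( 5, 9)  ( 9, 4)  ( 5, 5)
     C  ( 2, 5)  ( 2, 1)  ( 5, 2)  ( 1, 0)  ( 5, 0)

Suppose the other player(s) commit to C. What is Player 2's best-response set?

u_2(P vs C) = 5
u_2(Q vs C) = 1
u_2(R vs C) = 2
u_2(S vs C) = 0
u_2(T vs C) = 0
max payoff 5 at {P}

BR_2 = {P}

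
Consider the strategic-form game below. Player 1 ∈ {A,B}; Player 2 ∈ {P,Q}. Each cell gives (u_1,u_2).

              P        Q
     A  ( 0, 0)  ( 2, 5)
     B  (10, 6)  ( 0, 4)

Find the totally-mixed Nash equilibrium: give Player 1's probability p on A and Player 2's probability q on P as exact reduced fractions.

P1 mixes 2/7 on A; P2 mixes 1/6 on P

P1 indiff ⇒ q·0+(1-q)·2 = q·10+(1-q)·0 ⇒ q(-10) = (1-q)(-2) ⇒ q = 1/6
P2 indiff ⇒ p·0+(1-p)·6 = p·5+(1-p)·4 ⇒ p(-5) = (1-p)(-2) ⇒ p = 2/7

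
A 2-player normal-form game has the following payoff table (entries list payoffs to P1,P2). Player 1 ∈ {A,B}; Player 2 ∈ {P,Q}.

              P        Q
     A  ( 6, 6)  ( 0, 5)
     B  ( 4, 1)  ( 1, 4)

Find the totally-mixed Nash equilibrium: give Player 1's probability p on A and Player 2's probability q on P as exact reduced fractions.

P1 mixes 3/4 on A; P2 mixes 1/3 on P

P1 indiff ⇒ q·6+(1-q)·0 = q·4+(1-q)·1 ⇒ q(2) = (1-q)(1) ⇒ q = 1/3
P2 indiff ⇒ p·6+(1-p)·1 = p·5+(1-p)·4 ⇒ p(1) = (1-p)(3) ⇒ p = 3/4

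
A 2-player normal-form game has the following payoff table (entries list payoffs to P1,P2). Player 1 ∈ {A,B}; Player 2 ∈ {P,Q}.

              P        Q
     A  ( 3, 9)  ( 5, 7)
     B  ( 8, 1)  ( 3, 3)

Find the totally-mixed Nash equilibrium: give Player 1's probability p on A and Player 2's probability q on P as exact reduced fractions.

P1 indiff ⇒ q·3+(1-q)·5 = q·8+(1-q)·3 ⇒ q(-5) = (1-q)(-2) ⇒ q = 2/7
P2 indiff ⇒ p·9+(1-p)·1 = p·7+(1-p)·3 ⇒ p(2) = (1-p)(2) ⇒ p = 1/2

p=1/2, q=2/7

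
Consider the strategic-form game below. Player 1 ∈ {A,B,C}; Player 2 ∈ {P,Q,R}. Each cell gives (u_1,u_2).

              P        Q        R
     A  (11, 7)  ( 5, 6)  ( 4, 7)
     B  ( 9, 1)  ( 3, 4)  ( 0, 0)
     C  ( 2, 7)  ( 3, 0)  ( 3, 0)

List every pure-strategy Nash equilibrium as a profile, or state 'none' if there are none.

Nash profiles: (A,P), (A,R)

(A,P): NE
(A,Q): not NE [P2→R gives 7>6]
(A,R): NE
(B,P): not NE [P1→A gives 11>9; P2→Q gives 4>1]
(B,Q): not NE [P1→A gives 5>3]
(B,R): not NE [P1→A gives 4>0; P2→Q gives 4>0]
(C,P): not NE [P1→A gives 11>2]
(C,Q): not NE [P1→A gives 5>3; P2→P gives 7>0]
(C,R): not NE [P1→A gives 4>3; P2→P gives 7>0]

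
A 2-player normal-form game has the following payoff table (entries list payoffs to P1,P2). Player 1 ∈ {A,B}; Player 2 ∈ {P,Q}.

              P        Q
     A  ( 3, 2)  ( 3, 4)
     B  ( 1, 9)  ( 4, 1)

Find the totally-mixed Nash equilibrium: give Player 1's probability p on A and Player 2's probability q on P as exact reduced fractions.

P1 indiff ⇒ q·3+(1-q)·3 = q·1+(1-q)·4 ⇒ q(2) = (1-q)(1) ⇒ q = 1/3
P2 indiff ⇒ p·2+(1-p)·9 = p·4+(1-p)·1 ⇒ p(-2) = (1-p)(-8) ⇒ p = 4/5

(p,q) = (4/5, 1/3)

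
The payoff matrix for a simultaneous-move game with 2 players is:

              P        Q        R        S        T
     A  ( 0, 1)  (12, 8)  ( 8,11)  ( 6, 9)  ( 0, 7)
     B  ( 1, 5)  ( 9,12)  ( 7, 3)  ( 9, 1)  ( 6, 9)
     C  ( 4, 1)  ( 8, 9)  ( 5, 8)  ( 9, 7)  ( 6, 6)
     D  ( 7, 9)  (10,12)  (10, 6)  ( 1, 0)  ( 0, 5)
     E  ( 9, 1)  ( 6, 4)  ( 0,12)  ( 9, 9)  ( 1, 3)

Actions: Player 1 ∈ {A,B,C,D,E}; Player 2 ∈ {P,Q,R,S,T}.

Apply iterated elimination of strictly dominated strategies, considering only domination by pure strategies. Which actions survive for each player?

Survivors P1:{A,D} P2:{Q,R}

P2 drop P (Q beats it: A:8>1 B:12>5 C:9>1 D:12>9 E:4>1)
P2 drop S (R beats it: A:11>9 B:3>1 C:8>7 D:6>0 E:12>9)
P1 drop E (B beats it: Q:9>6 R:7>0 T:6>1)
P2 drop T (Q beats it: A:8>7 B:12>9 C:9>6 D:12>5)
P1 drop B (A beats it: Q:12>9 R:8>7)
P1 drop C (A beats it: Q:12>8 R:8>5)
P1→{A,D} P2→{Q,R}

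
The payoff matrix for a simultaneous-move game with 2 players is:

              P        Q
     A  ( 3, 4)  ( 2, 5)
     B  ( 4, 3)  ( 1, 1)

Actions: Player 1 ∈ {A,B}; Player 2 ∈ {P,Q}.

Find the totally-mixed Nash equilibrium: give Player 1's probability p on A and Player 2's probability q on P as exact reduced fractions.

P1 indiff ⇒ q·3+(1-q)·2 = q·4+(1-q)·1 ⇒ q(-1) = (1-q)(-1) ⇒ q = 1/2
P2 indiff ⇒ p·4+(1-p)·3 = p·5+(1-p)·1 ⇒ p(-1) = (1-p)(-2) ⇒ p = 2/3

p=2/3, q=1/2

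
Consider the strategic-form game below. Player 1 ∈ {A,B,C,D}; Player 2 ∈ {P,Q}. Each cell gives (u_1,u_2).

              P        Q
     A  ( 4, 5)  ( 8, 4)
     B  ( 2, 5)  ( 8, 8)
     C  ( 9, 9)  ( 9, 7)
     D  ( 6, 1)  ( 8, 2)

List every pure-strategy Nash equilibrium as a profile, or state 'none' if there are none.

NE set: (C,P)

(A,P): not NE [P1→C gives 9>4]
(A,Q): not NE [P1→C gives 9>8; P2→P gives 5>4]
(B,P): not NE [P1→C gives 9>2; P2→Q gives 8>5]
(B,Q): not NE [P1→C gives 9>8]
(C,P): NE
(C,Q): not NE [P2→P gives 9>7]
(D,P): not NE [P1→C gives 9>6; P2→Q gives 2>1]
(D,Q): not NE [P1→C gives 9>8]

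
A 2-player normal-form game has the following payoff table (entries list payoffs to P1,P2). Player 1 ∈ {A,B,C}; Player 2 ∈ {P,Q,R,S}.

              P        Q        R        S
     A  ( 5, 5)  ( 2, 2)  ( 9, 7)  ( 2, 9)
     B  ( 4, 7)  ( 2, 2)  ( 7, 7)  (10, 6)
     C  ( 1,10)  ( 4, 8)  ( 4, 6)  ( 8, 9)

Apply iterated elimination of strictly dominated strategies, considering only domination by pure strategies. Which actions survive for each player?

P2 drop Q (P beats it: A:5>2 B:7>2 C:10>8)
P1 drop C (B beats it: P:4>1 R:7>4 S:10>8)
P1→{A,B} P2→{P,R,S}

IESDS → P1:{A,B} P2:{P,R,S}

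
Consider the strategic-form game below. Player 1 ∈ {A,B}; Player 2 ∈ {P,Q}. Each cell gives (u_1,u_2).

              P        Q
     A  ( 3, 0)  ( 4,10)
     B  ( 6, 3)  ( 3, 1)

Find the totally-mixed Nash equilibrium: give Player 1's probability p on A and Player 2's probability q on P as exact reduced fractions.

p=1/6, q=1/4

P1 indiff ⇒ q·3+(1-q)·4 = q·6+(1-q)·3 ⇒ q(-3) = (1-q)(-1) ⇒ q = 1/4
P2 indiff ⇒ p·0+(1-p)·3 = p·10+(1-p)·1 ⇒ p(-10) = (1-p)(-2) ⇒ p = 1/6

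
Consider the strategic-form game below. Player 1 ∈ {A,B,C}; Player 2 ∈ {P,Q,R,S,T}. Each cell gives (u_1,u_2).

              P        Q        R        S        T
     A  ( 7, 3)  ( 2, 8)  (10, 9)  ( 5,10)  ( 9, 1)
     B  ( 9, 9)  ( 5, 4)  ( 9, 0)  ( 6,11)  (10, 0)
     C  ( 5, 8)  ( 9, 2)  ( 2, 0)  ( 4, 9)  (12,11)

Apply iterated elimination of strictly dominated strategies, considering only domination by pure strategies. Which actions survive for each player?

Remaining: P1:{B,C} P2:{S,T}

P2 drop P (S beats it: A:10>3 B:11>9 C:9>8)
P2 drop Q (S beats it: A:10>8 B:11>4 C:9>2)
P2 drop R (S beats it: A:10>9 B:11>0 C:9>0)
P1 drop A (B beats it: S:6>5 T:10>9)
P1→{B,C} P2→{S,T}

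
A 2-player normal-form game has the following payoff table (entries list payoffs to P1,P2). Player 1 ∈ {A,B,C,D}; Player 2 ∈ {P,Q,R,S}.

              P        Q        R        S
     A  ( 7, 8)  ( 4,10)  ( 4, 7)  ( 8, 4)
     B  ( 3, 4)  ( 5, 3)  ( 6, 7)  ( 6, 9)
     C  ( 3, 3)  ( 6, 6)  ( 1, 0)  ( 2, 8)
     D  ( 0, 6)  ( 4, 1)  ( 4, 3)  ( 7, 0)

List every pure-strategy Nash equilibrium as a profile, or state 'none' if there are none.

Equilibria: none

(A,P): not NE [P2→Q gives 10>8]
(A,Q): not NE [P1→C gives 6>4]
(A,R): not NE [P1→B gives 6>4; P2→Q gives 10>7]
(A,S): not NE [P2→Q gives 10>4]
(B,P): not NE [P1→A gives 7>3; P2→S gives 9>4]
(B,Q): not NE [P1→C gives 6>5; P2→S gives 9>3]
(B,R): not NE [P2→S gives 9>7]
(B,S): not NE [P1→A gives 8>6]
(C,P): not NE [P1→A gives 7>3; P2→S gives 8>3]
(C,Q): not NE [P2→S gives 8>6]
(C,R): not NE [P1→B gives 6>1; P2→S gives 8>0]
(C,S): not NE [P1→A gives 8>2]
(D,P): not NE [P1→A gives 7>0]
(D,Q): not NE [P1→C gives 6>4; P2→P gives 6>1]
(D,R): not NE [P1→B gives 6>4; P2→P gives 6>3]
(D,S): not NE [P1→A gives 8>7; P2→P gives 6>0]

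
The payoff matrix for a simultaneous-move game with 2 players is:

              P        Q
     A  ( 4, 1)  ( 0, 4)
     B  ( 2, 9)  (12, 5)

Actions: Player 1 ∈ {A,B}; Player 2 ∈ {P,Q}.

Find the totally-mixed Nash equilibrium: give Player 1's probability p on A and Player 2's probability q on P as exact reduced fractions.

P1 mixes 4/7 on A; P2 mixes 6/7 on P

P1 indiff ⇒ q·4+(1-q)·0 = q·2+(1-q)·12 ⇒ q(2) = (1-q)(12) ⇒ q = 6/7
P2 indiff ⇒ p·1+(1-p)·9 = p·4+(1-p)·5 ⇒ p(-3) = (1-p)(-4) ⇒ p = 4/7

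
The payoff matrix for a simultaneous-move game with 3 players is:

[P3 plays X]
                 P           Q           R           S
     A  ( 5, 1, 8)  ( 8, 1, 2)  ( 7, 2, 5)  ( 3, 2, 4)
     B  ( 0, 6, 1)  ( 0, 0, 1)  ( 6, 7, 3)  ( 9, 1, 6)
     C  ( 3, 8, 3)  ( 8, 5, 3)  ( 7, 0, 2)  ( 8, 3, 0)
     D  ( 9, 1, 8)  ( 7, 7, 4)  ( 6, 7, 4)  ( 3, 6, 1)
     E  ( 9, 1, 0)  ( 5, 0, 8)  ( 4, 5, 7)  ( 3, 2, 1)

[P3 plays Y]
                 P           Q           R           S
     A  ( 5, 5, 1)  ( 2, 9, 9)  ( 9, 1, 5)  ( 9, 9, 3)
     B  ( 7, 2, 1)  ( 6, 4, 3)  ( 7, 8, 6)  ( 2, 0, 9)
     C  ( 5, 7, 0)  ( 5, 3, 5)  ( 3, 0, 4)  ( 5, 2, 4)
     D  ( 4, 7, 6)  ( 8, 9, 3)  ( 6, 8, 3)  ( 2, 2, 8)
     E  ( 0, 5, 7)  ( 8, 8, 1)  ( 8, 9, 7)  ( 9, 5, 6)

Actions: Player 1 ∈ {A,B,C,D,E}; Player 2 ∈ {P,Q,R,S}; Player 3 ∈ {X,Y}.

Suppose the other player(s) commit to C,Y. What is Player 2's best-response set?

P2 best: {P}

u_2(P vs C,Y) = 7
u_2(Q vs C,Y) = 3
u_2(R vs C,Y) = 0
u_2(S vs C,Y) = 2
max payoff 7 at {P}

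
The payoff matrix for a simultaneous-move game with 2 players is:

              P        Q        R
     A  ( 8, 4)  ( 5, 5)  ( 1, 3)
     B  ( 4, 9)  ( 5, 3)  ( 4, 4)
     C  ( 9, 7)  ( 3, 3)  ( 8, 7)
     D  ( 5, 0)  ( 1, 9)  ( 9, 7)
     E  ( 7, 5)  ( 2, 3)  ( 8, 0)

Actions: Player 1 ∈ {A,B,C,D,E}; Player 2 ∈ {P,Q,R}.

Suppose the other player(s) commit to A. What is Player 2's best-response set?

argmax u_2 = {Q}

u_2(P vs A) = 4
u_2(Q vs A) = 5
u_2(R vs A) = 3
max payoff 5 at {Q}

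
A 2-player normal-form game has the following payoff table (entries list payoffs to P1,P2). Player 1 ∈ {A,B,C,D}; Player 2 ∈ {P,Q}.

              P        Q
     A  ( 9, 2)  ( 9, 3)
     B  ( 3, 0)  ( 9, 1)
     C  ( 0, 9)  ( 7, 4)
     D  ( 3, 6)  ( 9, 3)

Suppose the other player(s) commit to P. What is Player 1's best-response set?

u_1(A vs P) = 9
u_1(B vs P) = 3
u_1(C vs P) = 0
u_1(D vs P) = 3
max payoff 9 at {A}

P1 best: {A}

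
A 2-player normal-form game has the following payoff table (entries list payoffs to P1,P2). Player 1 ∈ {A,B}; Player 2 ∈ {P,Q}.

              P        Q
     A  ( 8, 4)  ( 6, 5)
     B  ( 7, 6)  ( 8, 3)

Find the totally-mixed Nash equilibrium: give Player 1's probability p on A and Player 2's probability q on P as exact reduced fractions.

P1 mixes 3/4 on A; P2 mixes 2/3 on P

P1 indiff ⇒ q·8+(1-q)·6 = q·7+(1-q)·8 ⇒ q(1) = (1-q)(2) ⇒ q = 2/3
P2 indiff ⇒ p·4+(1-p)·6 = p·5+(1-p)·3 ⇒ p(-1) = (1-p)(-3) ⇒ p = 3/4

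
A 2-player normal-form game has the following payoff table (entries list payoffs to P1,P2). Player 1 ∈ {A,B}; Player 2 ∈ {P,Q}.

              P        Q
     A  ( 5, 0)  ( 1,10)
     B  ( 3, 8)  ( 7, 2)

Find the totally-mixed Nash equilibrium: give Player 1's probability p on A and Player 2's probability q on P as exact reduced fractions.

p=3/8, q=3/4

P1 indiff ⇒ q·5+(1-q)·1 = q·3+(1-q)·7 ⇒ q(2) = (1-q)(6) ⇒ q = 3/4
P2 indiff ⇒ p·0+(1-p)·8 = p·10+(1-p)·2 ⇒ p(-10) = (1-p)(-6) ⇒ p = 3/8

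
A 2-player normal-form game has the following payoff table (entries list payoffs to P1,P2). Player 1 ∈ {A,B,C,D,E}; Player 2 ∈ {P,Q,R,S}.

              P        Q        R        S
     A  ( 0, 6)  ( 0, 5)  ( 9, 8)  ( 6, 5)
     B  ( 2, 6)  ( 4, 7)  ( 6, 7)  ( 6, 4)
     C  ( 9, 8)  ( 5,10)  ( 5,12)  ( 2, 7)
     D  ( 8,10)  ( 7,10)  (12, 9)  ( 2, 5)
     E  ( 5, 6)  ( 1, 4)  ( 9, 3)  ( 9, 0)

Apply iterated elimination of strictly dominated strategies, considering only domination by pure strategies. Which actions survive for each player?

Survivors P1:{C,D} P2:{P,Q,R}

P2 drop S (P beats it: A:6>5 B:6>4 C:8>7 D:10>5 E:6>0)
P1 drop A (D beats it: P:8>0 Q:7>0 R:12>9)
P1 drop B (D beats it: P:8>2 Q:7>4 R:12>6)
P1 drop E (D beats it: P:8>5 Q:7>1 R:12>9)
P1→{C,D} P2→{P,Q,R}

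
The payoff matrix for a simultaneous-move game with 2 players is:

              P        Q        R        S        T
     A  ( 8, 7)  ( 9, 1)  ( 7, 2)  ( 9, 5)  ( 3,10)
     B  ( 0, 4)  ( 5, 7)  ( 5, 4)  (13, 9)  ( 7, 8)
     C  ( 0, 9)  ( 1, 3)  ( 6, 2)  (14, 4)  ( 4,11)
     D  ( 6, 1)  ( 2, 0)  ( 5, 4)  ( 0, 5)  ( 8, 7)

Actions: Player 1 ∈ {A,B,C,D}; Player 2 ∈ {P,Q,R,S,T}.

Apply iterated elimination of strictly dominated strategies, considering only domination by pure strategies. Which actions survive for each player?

Survivors P1:{B,C,D} P2:{S,T}

P2 drop P (T beats it: A:10>7 B:8>4 C:11>9 D:7>1)
P2 drop Q (S beats it: A:5>1 B:9>7 C:4>3 D:5>0)
P2 drop R (S beats it: A:5>2 B:9>4 C:4>2 D:5>4)
P1 drop A (B beats it: S:13>9 T:7>3)
P1→{B,C,D} P2→{S,T}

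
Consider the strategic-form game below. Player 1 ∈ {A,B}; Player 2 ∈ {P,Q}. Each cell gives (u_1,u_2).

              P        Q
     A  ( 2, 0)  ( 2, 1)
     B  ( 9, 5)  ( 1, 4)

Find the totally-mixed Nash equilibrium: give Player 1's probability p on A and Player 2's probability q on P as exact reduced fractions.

P1 mixes 1/2 on A; P2 mixes 1/8 on P

P1 indiff ⇒ q·2+(1-q)·2 = q·9+(1-q)·1 ⇒ q(-7) = (1-q)(-1) ⇒ q = 1/8
P2 indiff ⇒ p·0+(1-p)·5 = p·1+(1-p)·4 ⇒ p(-1) = (1-p)(-1) ⇒ p = 1/2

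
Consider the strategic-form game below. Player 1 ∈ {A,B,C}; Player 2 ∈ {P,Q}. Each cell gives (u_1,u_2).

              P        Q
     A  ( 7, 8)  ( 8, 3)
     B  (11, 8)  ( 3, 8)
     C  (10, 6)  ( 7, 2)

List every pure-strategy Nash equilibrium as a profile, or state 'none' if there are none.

(A,P): not NE [P1→B gives 11>7]
(A,Q): not NE [P2→P gives 8>3]
(B,P): NE
(B,Q): not NE [P1→A gives 8>3]
(C,P): not NE [P1→B gives 11>10]
(C,Q): not NE [P1→A gives 8>7; P2→P gives 6>2]

PSNE = {(B,P)}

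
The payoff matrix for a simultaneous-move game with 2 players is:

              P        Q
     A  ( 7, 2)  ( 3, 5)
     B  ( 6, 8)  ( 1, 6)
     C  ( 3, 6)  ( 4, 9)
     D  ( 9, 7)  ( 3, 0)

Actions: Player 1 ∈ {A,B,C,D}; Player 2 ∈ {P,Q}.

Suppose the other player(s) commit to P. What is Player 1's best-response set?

P1 best: {D}

u_1(A vs P) = 7
u_1(B vs P) = 6
u_1(C vs P) = 3
u_1(D vs P) = 9
max payoff 9 at {D}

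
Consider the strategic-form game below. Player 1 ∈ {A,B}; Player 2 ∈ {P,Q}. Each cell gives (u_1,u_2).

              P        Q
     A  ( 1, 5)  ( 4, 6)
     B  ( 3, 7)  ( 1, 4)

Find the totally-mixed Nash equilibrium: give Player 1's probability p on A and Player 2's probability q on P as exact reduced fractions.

p=3/4, q=3/5

P1 indiff ⇒ q·1+(1-q)·4 = q·3+(1-q)·1 ⇒ q(-2) = (1-q)(-3) ⇒ q = 3/5
P2 indiff ⇒ p·5+(1-p)·7 = p·6+(1-p)·4 ⇒ p(-1) = (1-p)(-3) ⇒ p = 3/4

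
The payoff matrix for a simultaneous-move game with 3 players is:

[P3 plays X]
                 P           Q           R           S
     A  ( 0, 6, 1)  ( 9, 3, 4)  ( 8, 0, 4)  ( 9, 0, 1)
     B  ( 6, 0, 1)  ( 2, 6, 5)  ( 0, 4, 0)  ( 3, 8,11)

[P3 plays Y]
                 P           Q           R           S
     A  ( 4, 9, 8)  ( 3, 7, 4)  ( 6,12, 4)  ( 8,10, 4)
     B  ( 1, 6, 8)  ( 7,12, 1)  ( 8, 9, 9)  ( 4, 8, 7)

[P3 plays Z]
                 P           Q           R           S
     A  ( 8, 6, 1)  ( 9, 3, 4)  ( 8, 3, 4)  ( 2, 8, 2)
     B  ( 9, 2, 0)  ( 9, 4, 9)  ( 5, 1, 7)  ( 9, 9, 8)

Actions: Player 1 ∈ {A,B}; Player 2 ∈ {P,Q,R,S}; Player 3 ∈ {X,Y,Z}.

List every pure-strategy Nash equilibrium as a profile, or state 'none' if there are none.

(A,P,X): not NE [P1→B gives 6>0; P3→Y gives 8>1]
(A,P,Y): not NE [P2→R gives 12>9]
(A,P,Z): not NE [P1→B gives 9>8; P2→S gives 8>6; P3→Y gives 8>1]
(A,Q,X): not NE [P2→P gives 6>3]
(A,Q,Y): not NE [P1→B gives 7>3; P2→R gives 12>7]
(A,Q,Z): not NE [P2→S gives 8>3]
(A,R,X): not NE [P2→P gives 6>0]
(A,R,Y): not NE [P1→B gives 8>6]
(A,R,Z): not NE [P2→S gives 8>3]
(A,S,X): not NE [P2→P gives 6>0; P3→Y gives 4>1]
(A,S,Y): not NE [P2→R gives 12>10]
(A,S,Z): not NE [P1→B gives 9>2; P3→Y gives 4>2]
(B,P,X): not NE [P2→S gives 8>0; P3→Y gives 8>1]
(B,P,Y): not NE [P1→A gives 4>1; P2→Q gives 12>6]
(B,P,Z): not NE [P2→S gives 9>2; P3→Y gives 8>0]
(B,Q,X): not NE [P1→A gives 9>2; P2→S gives 8>6; P3→Z gives 9>5]
(B,Q,Y): not NE [P3→Z gives 9>1]
(B,Q,Z): not NE [P2→S gives 9>4]
(B,R,X): not NE [P1→A gives 8>0; P2→S gives 8>4; P3→Y gives 9>0]
(B,R,Y): not NE [P2→Q gives 12>9]
(B,R,Z): not NE [P1→A gives 8>5; P2→S gives 9>1; P3→Y gives 9>7]
(B,S,X): not NE [P1→A gives 9>3]
(B,S,Y): not NE [P1→A gives 8>4; P2→Q gives 12>8; P3→X gives 11>7]
(B,S,Z): not NE [P3→X gives 11>8]

No pure NE.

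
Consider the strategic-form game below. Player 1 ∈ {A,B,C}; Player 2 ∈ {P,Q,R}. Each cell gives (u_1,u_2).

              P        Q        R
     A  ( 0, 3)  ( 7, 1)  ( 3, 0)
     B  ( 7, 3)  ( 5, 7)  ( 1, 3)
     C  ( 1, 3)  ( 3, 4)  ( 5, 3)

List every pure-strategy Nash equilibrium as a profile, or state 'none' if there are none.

PSNE: ∅

(A,P): not NE [P1→B gives 7>0]
(A,Q): not NE [P2→P gives 3>1]
(A,R): not NE [P1→C gives 5>3; P2→P gives 3>0]
(B,P): not NE [P2→Q gives 7>3]
(B,Q): not NE [P1→A gives 7>5]
(B,R): not NE [P1→C gives 5>1; P2→Q gives 7>3]
(C,P): not NE [P1→B gives 7>1; P2→Q gives 4>3]
(C,Q): not NE [P1→A gives 7>3]
(C,R): not NE [P2→Q gives 4>3]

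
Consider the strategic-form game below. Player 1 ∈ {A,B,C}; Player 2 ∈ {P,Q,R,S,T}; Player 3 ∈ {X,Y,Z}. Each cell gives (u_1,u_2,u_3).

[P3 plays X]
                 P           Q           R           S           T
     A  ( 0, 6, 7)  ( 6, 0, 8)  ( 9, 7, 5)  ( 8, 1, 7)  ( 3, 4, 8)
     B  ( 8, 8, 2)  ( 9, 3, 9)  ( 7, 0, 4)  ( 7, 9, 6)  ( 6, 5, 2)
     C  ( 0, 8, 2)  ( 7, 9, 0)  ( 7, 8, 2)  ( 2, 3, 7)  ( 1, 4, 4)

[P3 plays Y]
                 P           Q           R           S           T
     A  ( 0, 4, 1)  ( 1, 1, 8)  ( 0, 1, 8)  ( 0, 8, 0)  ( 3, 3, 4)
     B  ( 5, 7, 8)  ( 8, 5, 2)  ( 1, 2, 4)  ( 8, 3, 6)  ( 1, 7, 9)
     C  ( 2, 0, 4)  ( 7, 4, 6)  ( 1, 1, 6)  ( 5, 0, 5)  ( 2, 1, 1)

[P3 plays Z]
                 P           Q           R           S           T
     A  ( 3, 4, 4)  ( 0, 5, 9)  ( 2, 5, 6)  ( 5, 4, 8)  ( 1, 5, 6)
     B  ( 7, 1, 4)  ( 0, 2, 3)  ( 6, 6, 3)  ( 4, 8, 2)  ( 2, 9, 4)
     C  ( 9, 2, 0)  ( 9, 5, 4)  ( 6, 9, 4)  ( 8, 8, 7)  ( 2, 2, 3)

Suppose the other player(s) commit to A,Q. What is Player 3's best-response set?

u_3(X vs A,Q) = 8
u_3(Y vs A,Q) = 8
u_3(Z vs A,Q) = 9
max payoff 9 at {Z}

argmax u_3 = {Z}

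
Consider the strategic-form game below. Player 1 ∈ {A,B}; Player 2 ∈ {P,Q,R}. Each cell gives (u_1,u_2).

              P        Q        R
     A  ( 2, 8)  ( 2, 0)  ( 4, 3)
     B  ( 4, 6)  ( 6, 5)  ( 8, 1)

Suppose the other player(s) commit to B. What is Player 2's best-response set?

u_2(P vs B) = 6
u_2(Q vs B) = 5
u_2(R vs B) = 1
max payoff 6 at {P}

argmax u_2 = {P}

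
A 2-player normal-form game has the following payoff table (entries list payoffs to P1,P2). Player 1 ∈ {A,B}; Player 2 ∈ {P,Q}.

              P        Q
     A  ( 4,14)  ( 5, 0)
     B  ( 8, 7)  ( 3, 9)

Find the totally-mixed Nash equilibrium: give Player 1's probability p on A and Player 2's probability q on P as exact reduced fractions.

P1 indiff ⇒ q·4+(1-q)·5 = q·8+(1-q)·3 ⇒ q(-4) = (1-q)(-2) ⇒ q = 1/3
P2 indiff ⇒ p·14+(1-p)·7 = p·0+(1-p)·9 ⇒ p(14) = (1-p)(2) ⇒ p = 1/8

P1 mixes 1/8 on A; P2 mixes 1/3 on P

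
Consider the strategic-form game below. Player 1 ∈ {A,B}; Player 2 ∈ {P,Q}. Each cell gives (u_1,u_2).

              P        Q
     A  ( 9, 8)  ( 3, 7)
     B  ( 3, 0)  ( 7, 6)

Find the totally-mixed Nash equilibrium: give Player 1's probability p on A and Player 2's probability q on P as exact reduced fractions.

P1 indiff ⇒ q·9+(1-q)·3 = q·3+(1-q)·7 ⇒ q(6) = (1-q)(4) ⇒ q = 2/5
P2 indiff ⇒ p·8+(1-p)·0 = p·7+(1-p)·6 ⇒ p(1) = (1-p)(6) ⇒ p = 6/7

P1 mixes 6/7 on A; P2 mixes 2/5 on P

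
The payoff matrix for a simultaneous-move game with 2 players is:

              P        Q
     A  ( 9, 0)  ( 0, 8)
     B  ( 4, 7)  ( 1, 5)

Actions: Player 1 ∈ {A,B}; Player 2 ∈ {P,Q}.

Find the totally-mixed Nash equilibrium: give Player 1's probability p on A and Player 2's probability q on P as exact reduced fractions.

P1 indiff ⇒ q·9+(1-q)·0 = q·4+(1-q)·1 ⇒ q(5) = (1-q)(1) ⇒ q = 1/6
P2 indiff ⇒ p·0+(1-p)·7 = p·8+(1-p)·5 ⇒ p(-8) = (1-p)(-2) ⇒ p = 1/5

(p,q) = (1/5, 1/6)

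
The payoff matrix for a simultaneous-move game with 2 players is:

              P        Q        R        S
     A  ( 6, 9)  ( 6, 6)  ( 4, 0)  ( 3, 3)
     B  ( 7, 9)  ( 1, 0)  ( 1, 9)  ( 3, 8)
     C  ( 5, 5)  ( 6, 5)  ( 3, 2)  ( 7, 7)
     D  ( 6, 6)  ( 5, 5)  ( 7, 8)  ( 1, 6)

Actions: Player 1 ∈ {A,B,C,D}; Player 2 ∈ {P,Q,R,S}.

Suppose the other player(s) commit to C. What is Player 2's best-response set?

u_2(P vs C) = 5
u_2(Q vs C) = 5
u_2(R vs C) = 2
u_2(S vs C) = 7
max payoff 7 at {S}

P2 best: {S}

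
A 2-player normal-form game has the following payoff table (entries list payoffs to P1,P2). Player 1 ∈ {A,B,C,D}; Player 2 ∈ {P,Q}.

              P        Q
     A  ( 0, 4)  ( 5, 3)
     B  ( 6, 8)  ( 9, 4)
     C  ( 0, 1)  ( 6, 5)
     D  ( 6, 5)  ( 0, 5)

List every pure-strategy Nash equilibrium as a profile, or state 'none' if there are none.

NE set: (B,P), (D,P)

(A,P): not NE [P1→D gives 6>0]
(A,Q): not NE [P1→B gives 9>5; P2→P gives 4>3]
(B,P): NE
(B,Q): not NE [P2→P gives 8>4]
(C,P): not NE [P1→D gives 6>0; P2→Q gives 5>1]
(C,Q): not NE [P1→B gives 9>6]
(D,P): NE
(D,Q): not NE [P1→B gives 9>0]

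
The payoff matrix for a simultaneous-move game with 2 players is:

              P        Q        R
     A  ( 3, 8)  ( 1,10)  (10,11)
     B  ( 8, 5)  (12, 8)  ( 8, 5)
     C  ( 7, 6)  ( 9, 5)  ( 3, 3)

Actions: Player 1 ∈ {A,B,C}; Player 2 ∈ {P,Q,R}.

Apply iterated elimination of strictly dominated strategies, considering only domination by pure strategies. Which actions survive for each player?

P1 drop C (B beats it: P:8>7 Q:12>9 R:8>3)
P2 drop P (Q beats it: A:10>8 B:8>5)
P1→{A,B} P2→{Q,R}

Remaining: P1:{A,B} P2:{Q,R}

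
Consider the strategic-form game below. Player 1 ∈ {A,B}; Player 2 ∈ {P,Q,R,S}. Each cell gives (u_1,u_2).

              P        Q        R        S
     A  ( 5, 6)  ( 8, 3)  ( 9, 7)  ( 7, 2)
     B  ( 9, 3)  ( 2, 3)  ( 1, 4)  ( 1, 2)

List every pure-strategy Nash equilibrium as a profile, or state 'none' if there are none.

Nash profiles: (A,R)

(A,P): not NE [P1→B gives 9>5; P2→R gives 7>6]
(A,Q): not NE [P2→R gives 7>3]
(A,R): NE
(A,S): not NE [P2→R gives 7>2]
(B,P): not NE [P2→R gives 4>3]
(B,Q): not NE [P1→A gives 8>2; P2→R gives 4>3]
(B,R): not NE [P1→A gives 9>1]
(B,S): not NE [P1→A gives 7>1; P2→R gives 4>2]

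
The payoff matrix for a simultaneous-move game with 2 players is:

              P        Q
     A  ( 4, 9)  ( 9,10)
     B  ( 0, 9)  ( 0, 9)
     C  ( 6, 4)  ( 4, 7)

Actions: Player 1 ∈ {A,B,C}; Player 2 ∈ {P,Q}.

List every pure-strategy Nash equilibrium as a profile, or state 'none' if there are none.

(A,P): not NE [P1→C gives 6>4; P2→Q gives 10>9]
(A,Q): NE
(B,P): not NE [P1→C gives 6>0]
(B,Q): not NE [P1→A gives 9>0]
(C,P): not NE [P2→Q gives 7>4]
(C,Q): not NE [P1→A gives 9>4]

Nash profiles: (A,Q)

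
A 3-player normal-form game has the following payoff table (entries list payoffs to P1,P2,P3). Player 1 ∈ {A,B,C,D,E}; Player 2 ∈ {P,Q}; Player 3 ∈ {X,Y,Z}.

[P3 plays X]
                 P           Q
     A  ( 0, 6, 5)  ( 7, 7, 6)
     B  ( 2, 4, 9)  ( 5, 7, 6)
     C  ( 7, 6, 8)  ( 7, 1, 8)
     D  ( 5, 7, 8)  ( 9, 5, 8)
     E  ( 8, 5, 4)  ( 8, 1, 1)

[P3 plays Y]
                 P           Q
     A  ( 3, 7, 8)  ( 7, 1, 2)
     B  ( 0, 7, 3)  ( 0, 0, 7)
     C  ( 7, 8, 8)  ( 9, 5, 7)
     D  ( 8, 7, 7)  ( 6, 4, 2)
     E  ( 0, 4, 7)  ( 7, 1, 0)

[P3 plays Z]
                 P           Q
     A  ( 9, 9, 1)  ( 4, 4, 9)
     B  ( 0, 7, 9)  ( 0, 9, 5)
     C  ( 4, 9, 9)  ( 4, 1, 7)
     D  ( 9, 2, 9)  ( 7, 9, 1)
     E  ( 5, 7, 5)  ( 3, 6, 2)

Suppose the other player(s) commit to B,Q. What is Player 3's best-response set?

u_3(X vs B,Q) = 6
u_3(Y vs B,Q) = 7
u_3(Z vs B,Q) = 5
max payoff 7 at {Y}

P3 best: {Y}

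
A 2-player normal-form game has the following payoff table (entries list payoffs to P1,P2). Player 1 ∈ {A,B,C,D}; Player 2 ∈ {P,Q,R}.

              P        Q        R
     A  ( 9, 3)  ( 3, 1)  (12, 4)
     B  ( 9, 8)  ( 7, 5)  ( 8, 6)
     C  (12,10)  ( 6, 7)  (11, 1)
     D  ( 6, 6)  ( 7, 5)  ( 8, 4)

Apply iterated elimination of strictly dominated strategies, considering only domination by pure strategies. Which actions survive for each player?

P2 drop Q (P beats it: A:3>1 B:8>5 C:10>7 D:6>5)
P1 drop B (C beats it: P:12>9 R:11>8)
P1 drop D (A beats it: P:9>6 R:12>8)
P1→{A,C} P2→{P,R}

Survivors P1:{A,C} P2:{P,R}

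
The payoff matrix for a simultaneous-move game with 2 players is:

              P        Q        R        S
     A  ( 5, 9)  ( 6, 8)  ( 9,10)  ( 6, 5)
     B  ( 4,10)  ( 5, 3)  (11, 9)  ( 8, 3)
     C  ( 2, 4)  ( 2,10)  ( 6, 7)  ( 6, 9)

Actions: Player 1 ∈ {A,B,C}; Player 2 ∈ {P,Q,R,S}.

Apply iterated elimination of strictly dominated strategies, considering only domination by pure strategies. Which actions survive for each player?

P1 drop C (B beats it: P:4>2 Q:5>2 R:11>6 S:8>6)
P2 drop Q (P beats it: A:9>8 B:10>3)
P2 drop S (P beats it: A:9>5 B:10>3)
P1→{A,B} P2→{P,R}

IESDS → P1:{A,B} P2:{P,R}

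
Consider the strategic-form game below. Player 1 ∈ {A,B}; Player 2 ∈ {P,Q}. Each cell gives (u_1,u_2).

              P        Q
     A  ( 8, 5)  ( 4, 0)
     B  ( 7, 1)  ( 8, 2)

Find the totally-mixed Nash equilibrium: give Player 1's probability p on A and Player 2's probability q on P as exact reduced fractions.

P1 indiff ⇒ q·8+(1-q)·4 = q·7+(1-q)·8 ⇒ q(1) = (1-q)(4) ⇒ q = 4/5
P2 indiff ⇒ p·5+(1-p)·1 = p·0+(1-p)·2 ⇒ p(5) = (1-p)(1) ⇒ p = 1/6

(p,q) = (1/6, 4/5)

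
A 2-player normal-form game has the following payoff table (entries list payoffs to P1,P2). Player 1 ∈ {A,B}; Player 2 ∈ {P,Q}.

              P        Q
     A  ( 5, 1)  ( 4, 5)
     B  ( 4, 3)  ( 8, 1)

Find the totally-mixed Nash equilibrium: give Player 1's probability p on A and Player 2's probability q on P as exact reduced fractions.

P1 indiff ⇒ q·5+(1-q)·4 = q·4+(1-q)·8 ⇒ q(1) = (1-q)(4) ⇒ q = 4/5
P2 indiff ⇒ p·1+(1-p)·3 = p·5+(1-p)·1 ⇒ p(-4) = (1-p)(-2) ⇒ p = 1/3

P1 mixes 1/3 on A; P2 mixes 4/5 on P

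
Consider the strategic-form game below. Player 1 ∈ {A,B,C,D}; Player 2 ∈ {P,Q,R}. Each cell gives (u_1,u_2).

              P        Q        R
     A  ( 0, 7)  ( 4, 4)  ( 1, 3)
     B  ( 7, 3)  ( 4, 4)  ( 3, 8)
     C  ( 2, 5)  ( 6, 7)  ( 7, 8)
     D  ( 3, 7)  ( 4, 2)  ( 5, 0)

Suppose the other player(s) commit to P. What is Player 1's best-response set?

u_1(A vs P) = 0
u_1(B vs P) = 7
u_1(C vs P) = 2
u_1(D vs P) = 3
max payoff 7 at {B}

P1 best: {B}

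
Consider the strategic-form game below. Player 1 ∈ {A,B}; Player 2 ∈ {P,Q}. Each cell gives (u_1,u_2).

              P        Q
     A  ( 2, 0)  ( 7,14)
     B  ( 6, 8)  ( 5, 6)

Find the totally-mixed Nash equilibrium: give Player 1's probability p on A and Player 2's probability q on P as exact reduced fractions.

(p,q) = (1/8, 1/3)

P1 indiff ⇒ q·2+(1-q)·7 = q·6+(1-q)·5 ⇒ q(-4) = (1-q)(-2) ⇒ q = 1/3
P2 indiff ⇒ p·0+(1-p)·8 = p·14+(1-p)·6 ⇒ p(-14) = (1-p)(-2) ⇒ p = 1/8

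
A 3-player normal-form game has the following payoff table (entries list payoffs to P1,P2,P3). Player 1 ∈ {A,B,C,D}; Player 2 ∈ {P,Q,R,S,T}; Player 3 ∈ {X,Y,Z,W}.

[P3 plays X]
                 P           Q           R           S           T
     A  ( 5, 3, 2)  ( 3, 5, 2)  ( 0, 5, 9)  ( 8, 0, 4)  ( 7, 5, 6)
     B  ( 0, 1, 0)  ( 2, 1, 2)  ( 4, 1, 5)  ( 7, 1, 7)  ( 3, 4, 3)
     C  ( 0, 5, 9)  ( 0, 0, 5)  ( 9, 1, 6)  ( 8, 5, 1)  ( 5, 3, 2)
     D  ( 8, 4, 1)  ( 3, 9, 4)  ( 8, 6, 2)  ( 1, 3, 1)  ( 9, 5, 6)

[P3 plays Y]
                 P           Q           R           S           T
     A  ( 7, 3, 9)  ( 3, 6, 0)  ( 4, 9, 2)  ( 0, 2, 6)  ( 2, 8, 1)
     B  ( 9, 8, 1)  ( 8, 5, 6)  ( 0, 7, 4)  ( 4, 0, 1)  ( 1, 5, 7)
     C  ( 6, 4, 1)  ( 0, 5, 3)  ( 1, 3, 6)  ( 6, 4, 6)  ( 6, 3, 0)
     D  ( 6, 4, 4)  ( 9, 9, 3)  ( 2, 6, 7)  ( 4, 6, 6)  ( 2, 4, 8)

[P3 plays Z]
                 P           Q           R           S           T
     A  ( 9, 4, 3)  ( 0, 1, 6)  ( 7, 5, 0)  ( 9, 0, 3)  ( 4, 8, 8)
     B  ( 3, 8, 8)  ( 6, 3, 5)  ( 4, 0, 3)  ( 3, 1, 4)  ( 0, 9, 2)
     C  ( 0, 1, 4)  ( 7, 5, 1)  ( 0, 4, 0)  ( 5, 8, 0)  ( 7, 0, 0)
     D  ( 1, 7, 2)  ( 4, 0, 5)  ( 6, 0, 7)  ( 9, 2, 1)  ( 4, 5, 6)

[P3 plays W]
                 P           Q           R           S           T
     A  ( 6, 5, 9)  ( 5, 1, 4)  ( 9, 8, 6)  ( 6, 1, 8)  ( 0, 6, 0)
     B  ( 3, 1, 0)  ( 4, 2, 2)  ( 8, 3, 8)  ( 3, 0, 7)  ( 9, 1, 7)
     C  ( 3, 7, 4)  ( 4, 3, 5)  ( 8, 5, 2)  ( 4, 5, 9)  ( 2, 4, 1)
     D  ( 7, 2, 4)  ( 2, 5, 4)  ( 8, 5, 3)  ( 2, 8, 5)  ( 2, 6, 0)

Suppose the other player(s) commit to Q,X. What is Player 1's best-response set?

P1 best: {A,D}

u_1(A vs Q,X) = 3
u_1(B vs Q,X) = 2
u_1(C vs Q,X) = 0
u_1(D vs Q,X) = 3
max payoff 3 at {A,D}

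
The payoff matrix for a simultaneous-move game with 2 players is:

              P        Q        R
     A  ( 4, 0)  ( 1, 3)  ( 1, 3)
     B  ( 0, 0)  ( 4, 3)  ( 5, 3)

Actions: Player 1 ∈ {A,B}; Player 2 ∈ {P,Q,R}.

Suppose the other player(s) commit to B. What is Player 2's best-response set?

u_2(P vs B) = 0
u_2(Q vs B) = 3
u_2(R vs B) = 3
max payoff 3 at {Q,R}

BR_2 = {Q,R}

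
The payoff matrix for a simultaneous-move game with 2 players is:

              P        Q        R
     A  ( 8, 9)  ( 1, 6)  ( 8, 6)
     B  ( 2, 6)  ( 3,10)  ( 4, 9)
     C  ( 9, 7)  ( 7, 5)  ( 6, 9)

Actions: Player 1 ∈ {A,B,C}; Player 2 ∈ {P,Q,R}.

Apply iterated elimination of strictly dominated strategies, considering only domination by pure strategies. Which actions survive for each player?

IESDS → P1:{A,C} P2:{P,R}

P1 drop B (C beats it: P:9>2 Q:7>3 R:6>4)
P2 drop Q (P beats it: A:9>6 C:7>5)
P1→{A,C} P2→{P,R}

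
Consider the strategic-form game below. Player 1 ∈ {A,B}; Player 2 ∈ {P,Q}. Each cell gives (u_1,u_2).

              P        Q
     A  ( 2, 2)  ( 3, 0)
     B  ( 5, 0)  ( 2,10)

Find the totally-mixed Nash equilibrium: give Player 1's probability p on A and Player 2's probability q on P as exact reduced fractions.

P1 indiff ⇒ q·2+(1-q)·3 = q·5+(1-q)·2 ⇒ q(-3) = (1-q)(-1) ⇒ q = 1/4
P2 indiff ⇒ p·2+(1-p)·0 = p·0+(1-p)·10 ⇒ p(2) = (1-p)(10) ⇒ p = 5/6

P1 mixes 5/6 on A; P2 mixes 1/4 on P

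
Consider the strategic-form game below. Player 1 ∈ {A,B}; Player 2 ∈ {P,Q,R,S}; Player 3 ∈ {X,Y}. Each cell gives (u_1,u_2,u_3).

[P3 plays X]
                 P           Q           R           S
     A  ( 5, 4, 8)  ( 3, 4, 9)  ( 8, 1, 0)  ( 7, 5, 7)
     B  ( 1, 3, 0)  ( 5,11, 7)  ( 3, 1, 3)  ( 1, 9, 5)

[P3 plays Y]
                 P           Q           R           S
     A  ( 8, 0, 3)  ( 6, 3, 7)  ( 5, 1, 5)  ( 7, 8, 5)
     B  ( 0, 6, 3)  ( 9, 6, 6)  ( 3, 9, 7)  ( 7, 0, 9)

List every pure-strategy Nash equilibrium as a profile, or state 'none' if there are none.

NE set: (A,S,X), (B,Q,X)

(A,P,X): not NE [P2→S gives 5>4]
(A,P,Y): not NE [P2→S gives 8>0; P3→X gives 8>3]
(A,Q,X): not NE [P1→B gives 5>3; P2→S gives 5>4]
(A,Q,Y): not NE [P1→B gives 9>6; P2→S gives 8>3; P3→X gives 9>7]
(A,R,X): not NE [P2→S gives 5>1; P3→Y gives 5>0]
(A,R,Y): not NE [P2→S gives 8>1]
(A,S,X): NE
(A,S,Y): not NE [P3→X gives 7>5]
(B,P,X): not NE [P1→A gives 5>1; P2→Q gives 11>3; P3→Y gives 3>0]
(B,P,Y): not NE [P1→A gives 8>0; P2→R gives 9>6]
(B,Q,X): NE
(B,Q,Y): not NE [P2→R gives 9>6; P3→X gives 7>6]
(B,R,X): not NE [P1→A gives 8>3; P2→Q gives 11>1; P3→Y gives 7>3]
(B,R,Y): not NE [P1→A gives 5>3]
(B,S,X): not NE [P1→A gives 7>1; P2→Q gives 11>9; P3→Y gives 9>5]
(B,S,Y): not NE [P2→R gives 9>0]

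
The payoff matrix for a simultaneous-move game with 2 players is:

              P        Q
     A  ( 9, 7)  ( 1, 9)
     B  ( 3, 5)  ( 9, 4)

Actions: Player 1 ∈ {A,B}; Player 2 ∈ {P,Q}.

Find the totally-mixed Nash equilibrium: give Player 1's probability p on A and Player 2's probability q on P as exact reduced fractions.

P1 indiff ⇒ q·9+(1-q)·1 = q·3+(1-q)·9 ⇒ q(6) = (1-q)(8) ⇒ q = 4/7
P2 indiff ⇒ p·7+(1-p)·5 = p·9+(1-p)·4 ⇒ p(-2) = (1-p)(-1) ⇒ p = 1/3

p=1/3, q=4/7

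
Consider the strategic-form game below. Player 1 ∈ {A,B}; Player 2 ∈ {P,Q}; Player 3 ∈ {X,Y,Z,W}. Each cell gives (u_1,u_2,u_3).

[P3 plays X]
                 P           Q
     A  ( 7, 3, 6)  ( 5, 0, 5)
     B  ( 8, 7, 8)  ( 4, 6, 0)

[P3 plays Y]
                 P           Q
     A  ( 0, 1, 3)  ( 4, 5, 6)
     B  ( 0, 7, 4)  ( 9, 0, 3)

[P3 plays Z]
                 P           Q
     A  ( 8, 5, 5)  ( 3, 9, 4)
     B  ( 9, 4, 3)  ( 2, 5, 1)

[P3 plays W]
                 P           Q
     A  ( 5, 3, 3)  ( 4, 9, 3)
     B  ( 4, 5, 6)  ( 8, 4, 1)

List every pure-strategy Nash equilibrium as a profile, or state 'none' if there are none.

NE set: (B,P,X)

(A,P,X): not NE [P1→B gives 8>7]
(A,P,Y): not NE [P2→Q gives 5>1; P3→X gives 6>3]
(A,P,Z): not NE [P1→B gives 9>8; P2→Q gives 9>5; P3→X gives 6>5]
(A,P,W): not NE [P2→Q gives 9>3; P3→X gives 6>3]
(A,Q,X): not NE [P2→P gives 3>0; P3→Y gives 6>5]
(A,Q,Y): not NE [P1→B gives 9>4]
(A,Q,Z): not NE [P3→Y gives 6>4]
(A,Q,W): not NE [P1→B gives 8>4; P3→Y gives 6>3]
(B,P,X): NE
(B,P,Y): not NE [P3→X gives 8>4]
(B,P,Z): not NE [P2→Q gives 5>4; P3→X gives 8>3]
(B,P,W): not NE [P1→A gives 5>4; P3→X gives 8>6]
(B,Q,X): not NE [P1→A gives 5>4; P2→P gives 7>6; P3→Y gives 3>0]
(B,Q,Y): not NE [P2→P gives 7>0]
(B,Q,Z): not NE [P1→A gives 3>2; P3→Y gives 3>1]
(B,Q,W): not NE [P2→P gives 5>4; P3→Y gives 3>1]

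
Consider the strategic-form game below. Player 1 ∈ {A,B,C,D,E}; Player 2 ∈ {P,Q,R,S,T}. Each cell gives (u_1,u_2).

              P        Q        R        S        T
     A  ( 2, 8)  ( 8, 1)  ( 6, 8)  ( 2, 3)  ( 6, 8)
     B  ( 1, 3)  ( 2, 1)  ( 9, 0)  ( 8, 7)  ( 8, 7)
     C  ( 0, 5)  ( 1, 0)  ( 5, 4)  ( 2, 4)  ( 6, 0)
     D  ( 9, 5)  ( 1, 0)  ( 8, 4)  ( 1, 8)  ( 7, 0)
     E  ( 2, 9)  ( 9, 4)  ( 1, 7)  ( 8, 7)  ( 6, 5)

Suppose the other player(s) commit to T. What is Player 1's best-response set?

P1 best: {B}

u_1(A vs T) = 6
u_1(B vs T) = 8
u_1(C vs T) = 6
u_1(D vs T) = 7
u_1(E vs T) = 6
max payoff 8 at {B}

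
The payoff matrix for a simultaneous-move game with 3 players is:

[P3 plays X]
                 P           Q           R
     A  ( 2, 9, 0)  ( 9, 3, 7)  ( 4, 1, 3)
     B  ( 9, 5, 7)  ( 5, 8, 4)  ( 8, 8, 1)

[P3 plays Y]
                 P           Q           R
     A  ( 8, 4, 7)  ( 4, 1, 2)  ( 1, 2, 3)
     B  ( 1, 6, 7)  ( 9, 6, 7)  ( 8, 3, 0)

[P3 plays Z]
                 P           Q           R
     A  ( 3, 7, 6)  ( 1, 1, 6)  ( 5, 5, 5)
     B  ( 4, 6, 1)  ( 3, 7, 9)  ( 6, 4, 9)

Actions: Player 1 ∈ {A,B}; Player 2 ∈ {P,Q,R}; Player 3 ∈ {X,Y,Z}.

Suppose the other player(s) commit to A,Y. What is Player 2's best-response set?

u_2(P vs A,Y) = 4
u_2(Q vs A,Y) = 1
u_2(R vs A,Y) = 2
max payoff 4 at {P}

argmax u_2 = {P}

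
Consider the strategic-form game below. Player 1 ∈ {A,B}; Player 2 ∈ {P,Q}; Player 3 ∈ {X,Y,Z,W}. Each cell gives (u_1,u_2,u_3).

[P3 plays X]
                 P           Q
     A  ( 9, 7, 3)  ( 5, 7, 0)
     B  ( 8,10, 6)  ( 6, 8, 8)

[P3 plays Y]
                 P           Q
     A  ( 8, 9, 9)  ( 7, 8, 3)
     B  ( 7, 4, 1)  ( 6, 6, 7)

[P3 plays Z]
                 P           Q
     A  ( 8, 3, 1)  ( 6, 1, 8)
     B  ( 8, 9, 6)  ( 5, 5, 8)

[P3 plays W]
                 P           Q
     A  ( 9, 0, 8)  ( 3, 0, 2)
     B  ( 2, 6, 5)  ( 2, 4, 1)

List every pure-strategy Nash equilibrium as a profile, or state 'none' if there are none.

(A,P,X): not NE [P3→Y gives 9>3]
(A,P,Y): NE
(A,P,Z): not NE [P3→Y gives 9>1]
(A,P,W): not NE [P3→Y gives 9>8]
(A,Q,X): not NE [P1→B gives 6>5; P3→Z gives 8>0]
(A,Q,Y): not NE [P2→P gives 9>8; P3→Z gives 8>3]
(A,Q,Z): not NE [P2→P gives 3>1]
(A,Q,W): not NE [P3→Z gives 8>2]
(B,P,X): not NE [P1→A gives 9>8]
(B,P,Y): not NE [P1→A gives 8>7; P2→Q gives 6>4; P3→Z gives 6>1]
(B,P,Z): NE
(B,P,W): not NE [P1→A gives 9>2; P3→Z gives 6>5]
(B,Q,X): not NE [P2→P gives 10>8]
(B,Q,Y): not NE [P1→A gives 7>6; P3→Z gives 8>7]
(B,Q,Z): not NE [P1→A gives 6>5; P2→P gives 9>5]
(B,Q,W): not NE [P1→A gives 3>2; P2→P gives 6>4; P3→Z gives 8>1]

PSNE = {(A,P,Y), (B,P,Z)}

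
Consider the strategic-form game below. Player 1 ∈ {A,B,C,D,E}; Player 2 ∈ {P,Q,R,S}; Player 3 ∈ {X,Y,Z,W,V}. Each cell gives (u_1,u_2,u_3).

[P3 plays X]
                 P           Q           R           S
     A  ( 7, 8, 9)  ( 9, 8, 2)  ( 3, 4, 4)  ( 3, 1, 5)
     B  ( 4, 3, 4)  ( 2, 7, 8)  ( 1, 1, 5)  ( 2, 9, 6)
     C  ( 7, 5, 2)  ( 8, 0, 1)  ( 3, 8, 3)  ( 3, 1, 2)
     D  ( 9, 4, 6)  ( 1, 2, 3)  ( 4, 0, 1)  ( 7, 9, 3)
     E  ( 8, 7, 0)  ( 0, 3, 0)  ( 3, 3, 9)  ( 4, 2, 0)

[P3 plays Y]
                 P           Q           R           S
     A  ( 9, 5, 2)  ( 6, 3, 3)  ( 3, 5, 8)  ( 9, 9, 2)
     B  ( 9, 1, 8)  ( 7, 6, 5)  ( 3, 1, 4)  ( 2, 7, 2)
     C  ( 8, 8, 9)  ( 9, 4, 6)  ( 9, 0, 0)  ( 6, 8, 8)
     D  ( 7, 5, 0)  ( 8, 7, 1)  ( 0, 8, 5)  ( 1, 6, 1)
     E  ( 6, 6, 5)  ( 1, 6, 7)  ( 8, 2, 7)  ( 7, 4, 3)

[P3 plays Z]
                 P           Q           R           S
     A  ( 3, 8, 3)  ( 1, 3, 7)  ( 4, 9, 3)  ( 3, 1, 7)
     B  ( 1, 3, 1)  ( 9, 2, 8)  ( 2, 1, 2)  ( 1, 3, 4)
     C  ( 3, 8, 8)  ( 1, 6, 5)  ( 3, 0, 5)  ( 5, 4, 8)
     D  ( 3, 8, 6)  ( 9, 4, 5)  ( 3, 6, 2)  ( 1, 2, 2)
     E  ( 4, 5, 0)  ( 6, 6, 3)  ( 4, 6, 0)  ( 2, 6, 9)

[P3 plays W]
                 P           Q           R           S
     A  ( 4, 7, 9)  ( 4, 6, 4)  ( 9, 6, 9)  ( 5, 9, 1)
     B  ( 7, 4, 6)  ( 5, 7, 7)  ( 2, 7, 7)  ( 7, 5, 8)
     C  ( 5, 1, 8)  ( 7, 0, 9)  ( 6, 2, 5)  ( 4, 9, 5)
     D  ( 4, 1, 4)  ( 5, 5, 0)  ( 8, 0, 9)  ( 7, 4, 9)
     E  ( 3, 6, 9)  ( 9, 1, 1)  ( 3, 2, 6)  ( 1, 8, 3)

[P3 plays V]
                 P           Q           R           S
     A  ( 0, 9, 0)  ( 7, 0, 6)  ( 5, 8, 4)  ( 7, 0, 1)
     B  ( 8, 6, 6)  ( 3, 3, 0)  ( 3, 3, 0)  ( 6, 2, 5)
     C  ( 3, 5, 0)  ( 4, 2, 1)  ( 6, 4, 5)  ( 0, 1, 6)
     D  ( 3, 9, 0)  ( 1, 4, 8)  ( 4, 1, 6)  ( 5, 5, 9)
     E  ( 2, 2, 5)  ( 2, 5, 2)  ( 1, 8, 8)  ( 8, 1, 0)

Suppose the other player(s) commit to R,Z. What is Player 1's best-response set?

u_1(A vs R,Z) = 4
u_1(B vs R,Z) = 2
u_1(C vs R,Z) = 3
u_1(D vs R,Z) = 3
u_1(E vs R,Z) = 4
max payoff 4 at {A,E}

P1 best: {A,E}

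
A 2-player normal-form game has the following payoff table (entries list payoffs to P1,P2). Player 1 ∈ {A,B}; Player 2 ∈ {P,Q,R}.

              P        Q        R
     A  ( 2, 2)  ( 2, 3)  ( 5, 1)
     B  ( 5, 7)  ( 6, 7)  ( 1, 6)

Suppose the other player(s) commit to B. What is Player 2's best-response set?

P2 best: {P,Q}

u_2(P vs B) = 7
u_2(Q vs B) = 7
u_2(R vs B) = 6
max payoff 7 at {P,Q}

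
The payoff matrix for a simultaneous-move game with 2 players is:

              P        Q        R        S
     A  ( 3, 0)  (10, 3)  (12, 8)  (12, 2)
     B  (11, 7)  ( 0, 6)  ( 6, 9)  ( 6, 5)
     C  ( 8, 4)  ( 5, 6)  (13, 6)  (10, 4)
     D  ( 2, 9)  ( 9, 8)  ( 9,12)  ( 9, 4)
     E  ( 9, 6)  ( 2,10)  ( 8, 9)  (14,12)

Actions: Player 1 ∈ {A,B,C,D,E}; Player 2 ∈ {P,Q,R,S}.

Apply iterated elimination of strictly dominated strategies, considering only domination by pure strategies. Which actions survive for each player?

P1 drop D (A beats it: P:3>2 Q:10>9 R:12>9 S:12>9)
P2 drop P (R beats it: A:8>0 B:9>7 C:6>4 E:9>6)
P1 drop B (A beats it: Q:10>0 R:12>6 S:12>6)
P1→{A,C,E} P2→{Q,R,S}

IESDS → P1:{A,C,E} P2:{Q,R,S}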